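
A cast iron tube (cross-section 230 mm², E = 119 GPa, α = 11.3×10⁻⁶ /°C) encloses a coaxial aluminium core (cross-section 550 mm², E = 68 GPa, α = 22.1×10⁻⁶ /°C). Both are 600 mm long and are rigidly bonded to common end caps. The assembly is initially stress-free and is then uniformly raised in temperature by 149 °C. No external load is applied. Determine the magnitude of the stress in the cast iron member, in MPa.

Both members must finish at the same length. With the larger α, the aluminium tends to over-expand; the plates restrain it, putting the aluminium in compression and the cast iron in tension. With no external load the two internal forces are equal and opposite, magnitude P.
Equating the net (thermal + elastic) strains gives |α₁ − α₂|·ΔT = P·[1/(A₁E₁) + 1/(A₂E₂)].
|α₁ − α₂|·ΔT = 10.8×10⁻⁶ × 149 = 0.001609.
1/(A₁E₁) + 1/(A₂E₂) = 1/(230×119×10³) + 1/(550×68×10³) = 6.327×10⁻⁸ N⁻¹.
So P = 0.001609 / 6.327×10⁻⁸ = 25.43 kN.
σ_{cast iron} = P/A₁ = 25430/230 = 110.6 MPa, tensile.

σ ≈ 111 MPa (tensile)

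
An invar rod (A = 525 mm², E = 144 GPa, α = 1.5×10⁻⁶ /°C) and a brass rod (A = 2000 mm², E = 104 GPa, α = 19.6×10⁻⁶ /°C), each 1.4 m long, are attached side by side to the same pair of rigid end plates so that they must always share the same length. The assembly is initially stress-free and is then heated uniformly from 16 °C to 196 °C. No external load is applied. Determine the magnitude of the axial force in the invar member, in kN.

Equilibrium of a rigid end plate with no external load gives equal and opposite internal forces ±P in the two members. Since α_{brass} > α_{invar}, heating drives the brass into compression and the invar into tension.
Equating the net (thermal + elastic) strains gives |α₁ − α₂|·ΔT = P·[1/(A₁E₁) + 1/(A₂E₂)].
|α₁ − α₂|·ΔT = 18.1×10⁻⁶ × 180 = 0.003258.
1/(A₁E₁) + 1/(A₂E₂) = 1/(525×144×10³) + 1/(2000×104×10³) = 1.804×10⁻⁸ N⁻¹.
So P = 0.003258 / 1.804×10⁻⁸ = 180.6 kN.

P ≈ 181 kN (tensile in the invar)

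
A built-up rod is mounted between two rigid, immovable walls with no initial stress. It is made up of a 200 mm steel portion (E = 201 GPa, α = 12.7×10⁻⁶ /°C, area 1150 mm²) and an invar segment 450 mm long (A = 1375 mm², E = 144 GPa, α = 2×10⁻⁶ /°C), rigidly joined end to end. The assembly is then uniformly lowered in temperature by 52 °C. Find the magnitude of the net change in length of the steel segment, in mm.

|ΔL| ≈ 0.0828 mm

Free thermal contraction of the whole bar: Σ αᵢΔT Lᵢ = 12.7×10⁻⁶×52×200 + 2×10⁻⁶×52×450 = 0.1789 mm.
The rigid supports impose zero overall length change; the single axial force P common to all segments must satisfy P Σ Lᵢ/(AᵢEᵢ) = δ_free.
The series flexibility is Σ Lᵢ/(AᵢEᵢ) = 200/(1150×201×10³) + 450/(1375×144×10³) = 3.138×10⁻⁶ mm/N.
So P = 0.1789 / 3.138×10⁻⁶ = 57.01 kN, tensile.
For the steel segment, free thermal change = 12.7×10⁻⁶×52×200 = 0.1321 mm and elastic change from P = 57010×200/(1150×201×10³) = 0.04932 mm; these oppose, so the net change is 0.0828 mm (segment shortens).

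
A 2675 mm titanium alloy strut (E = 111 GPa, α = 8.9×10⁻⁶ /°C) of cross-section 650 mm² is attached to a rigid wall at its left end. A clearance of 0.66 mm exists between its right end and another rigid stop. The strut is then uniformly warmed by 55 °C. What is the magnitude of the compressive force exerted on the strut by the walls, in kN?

P ≈ 17.5 kN

If the wall were absent the strut would grow by αΔT L = 8.9×10⁻⁶ × 55 × 2675 = 1.309 mm.
The gap closes (δ_free > 0.66 mm) and the wall then resists a further 1.309 − 0.66 = 0.6494 mm of expansion.
So σ = E(δ_free − g)/L = 111×10³ × 0.6494/2675 = 26.95 MPa.
Force on the wall = σA = 26.95 × 650 mm² = 17.52 kN.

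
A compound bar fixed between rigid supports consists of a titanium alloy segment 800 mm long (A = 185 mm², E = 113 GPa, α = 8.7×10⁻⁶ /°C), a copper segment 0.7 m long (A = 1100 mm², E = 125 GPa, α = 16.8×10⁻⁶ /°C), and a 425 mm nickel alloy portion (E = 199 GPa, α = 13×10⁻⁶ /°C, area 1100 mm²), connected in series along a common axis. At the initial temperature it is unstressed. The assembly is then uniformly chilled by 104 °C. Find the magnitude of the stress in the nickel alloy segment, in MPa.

σ ≈ 50.6 MPa (tensile)

If the supports were absent, the total length change would be Σ αᵢΔT Lᵢ = 8.7×10⁻⁶×104×800 + 16.8×10⁻⁶×104×700 + 13×10⁻⁶×104×425 = 2.521 mm.
The walls prevent any net length change, so an axial force P (same in every segment) develops. Compatibility: P · Σ Lᵢ/(AᵢEᵢ) = δ_free.
The series flexibility is Σ Lᵢ/(AᵢEᵢ) = 800/(185×113×10³) + 700/(1100×125×10³) + 425/(1100×199×10³) = 4.53×10⁻⁵ mm/N.
Hence P = δ_free / Σ(L/AE) = 2.521/4.53×10⁻⁵ = 55.66 kN (tensile).
σ_{nickel alloy} = P / A = 55660 / 1100 = 50.6 MPa.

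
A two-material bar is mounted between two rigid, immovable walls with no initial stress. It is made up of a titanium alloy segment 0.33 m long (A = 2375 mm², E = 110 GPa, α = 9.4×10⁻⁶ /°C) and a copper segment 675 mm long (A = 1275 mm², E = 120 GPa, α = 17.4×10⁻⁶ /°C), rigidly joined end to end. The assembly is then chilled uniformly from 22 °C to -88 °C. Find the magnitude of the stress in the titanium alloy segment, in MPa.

With the walls removed the bar would change length by δ_free = Σ αᵢΔT Lᵢ = 9.4×10⁻⁶×110×330 + 17.4×10⁻⁶×110×675 = 1.633 mm.
The rigid supports impose zero overall length change; the single axial force P common to all segments must satisfy P Σ Lᵢ/(AᵢEᵢ) = δ_free.
The series flexibility is Σ Lᵢ/(AᵢEᵢ) = 330/(2375×110×10³) + 675/(1275×120×10³) = 5.675×10⁻⁶ mm/N.
So P = 1.633 / 5.675×10⁻⁶ = 287.8 kN, tensile.
σ_{titanium alloy} = P / A = 287800 / 2375 = 121.2 MPa.

σ ≈ 121 MPa (tensile)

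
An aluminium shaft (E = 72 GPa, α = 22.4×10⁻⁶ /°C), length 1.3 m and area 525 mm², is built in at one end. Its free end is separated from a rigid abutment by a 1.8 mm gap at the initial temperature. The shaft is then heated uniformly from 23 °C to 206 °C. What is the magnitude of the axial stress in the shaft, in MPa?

If the wall were absent the shaft would grow by αΔT L = 22.4×10⁻⁶ × 183 × 1300 = 5.329 mm.
After closing the 1.8 mm clearance, 5.329 − 1.8 = 3.529 mm of expansion remains to be suppressed by the wall.
So σ = E(δ_free − g)/L = 72×10³ × 3.529/1300 = 195.5 MPa.

σ ≈ 195 MPa (compressive)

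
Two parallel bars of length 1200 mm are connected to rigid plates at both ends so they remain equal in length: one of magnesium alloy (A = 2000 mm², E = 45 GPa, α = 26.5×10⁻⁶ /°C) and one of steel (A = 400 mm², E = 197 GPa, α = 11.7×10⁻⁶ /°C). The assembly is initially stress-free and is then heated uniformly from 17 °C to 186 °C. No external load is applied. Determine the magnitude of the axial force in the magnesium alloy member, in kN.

Both members must finish at the same length. With the larger α, the magnesium alloy tends to over-expand; the plates restrain it, putting the magnesium alloy in compression and the steel in tension. With no external load the two internal forces are equal and opposite, magnitude P.
Compatibility of the two members (thermal + elastic change equal): (α₁ − α₂)ΔT = P·[1/(A₁E₁) + 1/(A₂E₂)].
|α₁ − α₂|·ΔT = 14.8×10⁻⁶ × 169 = 0.002501.
1/(A₁E₁) + 1/(A₂E₂) = 1/(2000×45×10³) + 1/(400×197×10³) = 2.38×10⁻⁸ N⁻¹.
P = 0.002501 / 2.38×10⁻⁸ = 105100 N = 105.1 kN.

P ≈ 105 kN (compressive in the magnesium alloy)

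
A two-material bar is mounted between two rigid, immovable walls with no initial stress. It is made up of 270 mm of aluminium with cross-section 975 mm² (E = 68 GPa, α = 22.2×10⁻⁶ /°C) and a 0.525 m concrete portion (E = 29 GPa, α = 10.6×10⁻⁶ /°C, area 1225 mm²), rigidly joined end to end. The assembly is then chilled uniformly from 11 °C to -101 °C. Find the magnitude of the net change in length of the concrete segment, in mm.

If the supports were absent, the total length change would be Σ αᵢΔT Lᵢ = 22.2×10⁻⁶×112×270 + 10.6×10⁻⁶×112×525 = 1.295 mm.
The rigid supports impose zero overall length change; the single axial force P common to all segments must satisfy P Σ Lᵢ/(AᵢEᵢ) = δ_free.
Σ Lᵢ/(AᵢEᵢ) = 270/(975×68×10³) + 525/(1225×29×10³) = 1.885×10⁻⁵ mm/N.
Hence P = δ_free / Σ(L/AE) = 1.295/1.885×10⁻⁵ = 68.68 kN (tensile).
For the concrete segment, free thermal change = 10.6×10⁻⁶×112×525 = 0.6233 mm and elastic change from P = 68680×525/(1225×29×10³) = 1.015 mm; these oppose, so the net change is 0.392 mm (segment lengthens).

|ΔL| ≈ 0.392 mm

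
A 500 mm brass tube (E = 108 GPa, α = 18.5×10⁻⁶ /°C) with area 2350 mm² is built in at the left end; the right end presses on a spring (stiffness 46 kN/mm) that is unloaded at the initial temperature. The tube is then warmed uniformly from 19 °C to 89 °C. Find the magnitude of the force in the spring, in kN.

If the spring were absent the tube would lengthen by αΔT L = 18.5×10⁻⁶ × 70 × 500 = 0.6475 mm.
With a force P in the spring, the elastic change of the tube is PL/(AE) and that of the spring is P/k; compatibility requires their sum to equal δ_free.
So P = δ_free / [L/(AE) + 1/k] = 0.6475 / [ 500/(2350×108×10³) + 1/(46×10³) ].
P = 0.6475 / 2.371×10⁻⁵ = 27310 N.

P ≈ 27.3 kN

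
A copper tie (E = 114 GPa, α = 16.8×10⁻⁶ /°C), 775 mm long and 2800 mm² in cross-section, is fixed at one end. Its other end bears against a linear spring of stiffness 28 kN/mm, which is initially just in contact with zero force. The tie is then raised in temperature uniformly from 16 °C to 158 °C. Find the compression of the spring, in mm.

δ ≈ 1.73 mm

Free thermal expansion: δ_free = αΔT L = 16.8×10⁻⁶ × 142 × 775 = 1.849 mm.
Let P be the compressive force at the spring. The tie shortens elastically by PL/(AE) and the spring compresses by P/k; together these equal δ_free.
P [ L/(AE) + 1/k ] = δ_free → P [ 775/(2800×114×10³) + 1/(28×10³) ] = 1.849.
P = 1.849 / 3.814×10⁻⁵ = 48470 N.
Spring compression = P/k = 48470/(28×10³) = 1.731 mm.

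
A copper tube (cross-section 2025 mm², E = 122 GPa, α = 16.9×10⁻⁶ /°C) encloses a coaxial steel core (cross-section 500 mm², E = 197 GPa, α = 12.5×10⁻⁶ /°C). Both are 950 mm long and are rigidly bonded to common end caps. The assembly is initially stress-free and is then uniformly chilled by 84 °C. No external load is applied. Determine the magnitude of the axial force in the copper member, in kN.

Equilibrium of a rigid end plate with no external load gives equal and opposite internal forces ±P in the two members. Since α_{copper} > α_{steel}, cooling drives the copper into tension and the steel into compression.
Setting the final lengths equal and cancelling L: (α₁ − α₂)ΔT = P/(A₁E₁) + P/(A₂E₂).
|α₁ − α₂|·ΔT = 4.4×10⁻⁶ × 84 = 0.0003696.
1/(A₁E₁) + 1/(A₂E₂) = 1/(2025×122×10³) + 1/(500×197×10³) = 1.42×10⁻⁸ N⁻¹.
So P = 0.0003696 / 1.42×10⁻⁸ = 26.03 kN.

P ≈ 26 kN (tensile in the copper)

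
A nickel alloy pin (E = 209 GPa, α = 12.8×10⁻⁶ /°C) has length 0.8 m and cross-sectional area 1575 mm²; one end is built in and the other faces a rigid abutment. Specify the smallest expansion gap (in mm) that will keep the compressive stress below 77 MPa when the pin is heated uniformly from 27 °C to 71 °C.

With no wall the pin would lengthen by αΔT L = 12.8×10⁻⁶ × 44 × 800 = 0.4506 mm.
A stress of 77 MPa corresponds to the wall pushing the pin back by σL/E = 77×800/(209×10³) = 0.2947 mm.
So the gap has to take up the difference, g_min = δ_free − σL/E = 0.4506 − 0.2947 = 0.1558 mm.

g ≈ 0.156 mm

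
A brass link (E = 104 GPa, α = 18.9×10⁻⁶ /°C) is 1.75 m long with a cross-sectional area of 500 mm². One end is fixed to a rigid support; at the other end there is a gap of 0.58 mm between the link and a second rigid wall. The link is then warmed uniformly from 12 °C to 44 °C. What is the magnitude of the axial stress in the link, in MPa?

Unrestrained expansion: δ_free = αΔT L = 18.9×10⁻⁶ × 32 × 1750 = 1.058 mm.
The gap closes (δ_free > 0.58 mm) and the wall then resists a further 1.058 − 0.58 = 0.4784 mm of expansion.
So σ = E(δ_free − g)/L = 104×10³ × 0.4784/1750 = 28.43 MPa.

σ ≈ 28.4 MPa (compressive)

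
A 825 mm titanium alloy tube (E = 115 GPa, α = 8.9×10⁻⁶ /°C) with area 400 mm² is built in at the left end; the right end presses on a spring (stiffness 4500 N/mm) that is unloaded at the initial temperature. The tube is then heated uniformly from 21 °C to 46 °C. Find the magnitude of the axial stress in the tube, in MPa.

σ ≈ 1.91 MPa (compressive)

The unrestrained thermal change is αΔT L = 8.9×10⁻⁶ × 25 × 825 = 0.1836 mm.
With a force P in the spring, the elastic change of the tube is PL/(AE) and that of the spring is P/k; compatibility requires their sum to equal δ_free.
So P = δ_free / [L/(AE) + 1/k] = 0.1836 / [ 825/(400×115×10³) + 1/(4500) ].
P = 0.1836 / 0.0002402 = 764.3 N.
σ = P/A = 764.3/400 = 1.911 MPa.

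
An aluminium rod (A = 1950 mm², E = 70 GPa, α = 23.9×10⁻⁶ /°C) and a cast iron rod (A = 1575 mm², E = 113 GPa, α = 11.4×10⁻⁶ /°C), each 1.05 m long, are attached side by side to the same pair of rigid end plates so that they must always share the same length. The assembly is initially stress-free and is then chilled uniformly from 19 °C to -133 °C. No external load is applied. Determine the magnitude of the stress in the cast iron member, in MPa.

σ ≈ 93.2 MPa (compressive)

Both members must finish at the same length. With the larger α, the aluminium tends to over-contract; the plates restrain it, putting the aluminium in tension and the cast iron in compression. With no external load the two internal forces are equal and opposite, magnitude P.
Compatibility of the two members (thermal + elastic change equal): (α₁ − α₂)ΔT = P·[1/(A₁E₁) + 1/(A₂E₂)].
|α₁ − α₂|·ΔT = 12.5×10⁻⁶ × 152 = 0.0019.
1/(A₁E₁) + 1/(A₂E₂) = 1/(1950×70×10³) + 1/(1575×113×10³) = 1.294×10⁻⁸ N⁻¹.
P = 0.0019 / 1.294×10⁻⁸ = 146800 N = 146.8 kN.
σ_{cast iron} = P/A₂ = 146800/1575 = 93.19 MPa, compressive.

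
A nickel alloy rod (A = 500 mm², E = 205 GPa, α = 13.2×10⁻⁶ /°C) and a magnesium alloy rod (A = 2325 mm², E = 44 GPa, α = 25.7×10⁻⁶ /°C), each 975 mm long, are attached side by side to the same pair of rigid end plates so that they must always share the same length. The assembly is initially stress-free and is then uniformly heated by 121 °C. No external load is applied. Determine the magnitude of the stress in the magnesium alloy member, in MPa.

The magnesium alloy has the larger α, so on heating it would change length more than the nickel alloy if both were free. The rigid plates force a common final length, so the magnesium alloy is put into compression and the nickel alloy into tension, with equal and opposite forces P (no external load).
Equating the net (thermal + elastic) strains gives |α₁ − α₂|·ΔT = P·[1/(A₁E₁) + 1/(A₂E₂)].
|α₁ − α₂|·ΔT = 12.5×10⁻⁶ × 121 = 0.001512.
1/(A₁E₁) + 1/(A₂E₂) = 1/(500×205×10³) + 1/(2325×44×10³) = 1.953×10⁻⁸ N⁻¹.
So P = 0.001512 / 1.953×10⁻⁸ = 77.44 kN.
σ_{magnesium alloy} = P/A₂ = 77440/2325 = 33.31 MPa, compressive.

σ ≈ 33.3 MPa (compressive)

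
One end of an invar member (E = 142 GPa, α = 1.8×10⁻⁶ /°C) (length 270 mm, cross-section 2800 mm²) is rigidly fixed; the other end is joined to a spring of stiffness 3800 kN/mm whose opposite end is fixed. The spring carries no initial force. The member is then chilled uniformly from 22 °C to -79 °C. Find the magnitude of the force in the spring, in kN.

If the spring were absent the member would shorten by αΔT L = 1.8×10⁻⁶ × 101 × 270 = 0.04909 mm.
With a force P in the spring, the elastic change of the member is PL/(AE) and that of the spring is P/k; compatibility requires their sum to equal δ_free.
So P = δ_free / [L/(AE) + 1/k] = 0.04909 / [ 270/(2800×142×10³) + 1/(3800×10³) ].
P = 0.04909 / 9.422×10⁻⁷ = 52100 N.

P ≈ 52.1 kN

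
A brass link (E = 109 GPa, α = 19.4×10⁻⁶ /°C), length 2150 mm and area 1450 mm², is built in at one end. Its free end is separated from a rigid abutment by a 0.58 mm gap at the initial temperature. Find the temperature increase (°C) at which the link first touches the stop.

The gap closes when αΔT L = 0.58 mm, since the link is still unstressed at that instant.
ΔT = 0.58 / (19.4×10⁻⁶ × 2150) = 13.91 °C.

ΔT ≈ 13.9 °C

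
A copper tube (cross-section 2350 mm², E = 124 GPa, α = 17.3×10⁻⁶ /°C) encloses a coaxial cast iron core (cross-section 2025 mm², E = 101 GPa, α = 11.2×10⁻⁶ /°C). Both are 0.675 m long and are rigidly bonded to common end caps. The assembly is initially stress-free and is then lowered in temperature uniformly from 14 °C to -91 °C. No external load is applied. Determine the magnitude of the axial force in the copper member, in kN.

P ≈ 77 kN (tensile in the copper)

Both members must finish at the same length. With the larger α, the copper tends to over-contract; the plates restrain it, putting the copper in tension and the cast iron in compression. With no external load the two internal forces are equal and opposite, magnitude P.
Equating the net (thermal + elastic) strains gives |α₁ − α₂|·ΔT = P·[1/(A₁E₁) + 1/(A₂E₂)].
|α₁ − α₂|·ΔT = 6.1×10⁻⁶ × 105 = 0.0006405.
1/(A₁E₁) + 1/(A₂E₂) = 1/(2350×124×10³) + 1/(2025×101×10³) = 8.321×10⁻⁹ N⁻¹.
P = 0.0006405 / 8.321×10⁻⁹ = 76970 N = 76.97 kN.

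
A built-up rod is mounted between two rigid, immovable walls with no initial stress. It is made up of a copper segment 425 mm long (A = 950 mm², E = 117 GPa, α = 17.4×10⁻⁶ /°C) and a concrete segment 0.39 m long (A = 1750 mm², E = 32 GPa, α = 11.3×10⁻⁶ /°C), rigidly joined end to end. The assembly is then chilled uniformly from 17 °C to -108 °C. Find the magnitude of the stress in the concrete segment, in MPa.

σ ≈ 78.1 MPa (tensile)

With the walls removed the bar would change length by δ_free = Σ αᵢΔT Lᵢ = 17.4×10⁻⁶×125×425 + 11.3×10⁻⁶×125×390 = 1.475 mm.
Since the ends are fixed, an axial force P builds up, equal in every segment, with P · Σ Lᵢ/(AᵢEᵢ) = δ_free.
Σ Lᵢ/(AᵢEᵢ) = 425/(950×117×10³) + 390/(1750×32×10³) = 1.079×10⁻⁵ mm/N.
Hence P = δ_free / Σ(L/AE) = 1.475/1.079×10⁻⁵ = 136.7 kN (tensile).
σ_{concrete} = P / A = 136700 / 1750 = 78.14 MPa.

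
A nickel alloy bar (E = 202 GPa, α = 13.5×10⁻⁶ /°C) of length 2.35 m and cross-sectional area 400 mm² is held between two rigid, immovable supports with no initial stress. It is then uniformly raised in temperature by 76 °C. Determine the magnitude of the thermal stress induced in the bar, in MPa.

σ ≈ 207 MPa (compressive)

The supports are rigid, so the total axial strain is zero. The restrained thermal strain is ε = αΔT = 13.5×10⁻⁶ × 76 = 1026×10⁻⁶.
σ = EαΔT = 202×10³ × 13.5×10⁻⁶ × 76 = 207.3 MPa (compressive; the bar is trying to expand).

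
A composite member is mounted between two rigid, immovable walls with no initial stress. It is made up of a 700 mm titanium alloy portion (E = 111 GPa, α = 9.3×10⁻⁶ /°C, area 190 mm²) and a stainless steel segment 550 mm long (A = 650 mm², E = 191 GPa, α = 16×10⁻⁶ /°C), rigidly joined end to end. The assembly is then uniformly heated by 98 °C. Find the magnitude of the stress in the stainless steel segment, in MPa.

σ ≈ 61.4 MPa (compressive)

If the supports were absent, the total length change would be Σ αᵢΔT Lᵢ = 9.3×10⁻⁶×98×700 + 16×10⁻⁶×98×550 = 1.5 mm.
Since the ends are fixed, an axial force P builds up, equal in every segment, with P · Σ Lᵢ/(AᵢEᵢ) = δ_free.
Σ Lᵢ/(AᵢEᵢ) = 700/(190×111×10³) + 550/(650×191×10³) = 3.762×10⁻⁵ mm/N.
Hence P = δ_free / Σ(L/AE) = 1.5/3.762×10⁻⁵ = 39.88 kN (compressive).
σ_{stainless steel} = P / A = 39880 / 650 = 61.36 MPa.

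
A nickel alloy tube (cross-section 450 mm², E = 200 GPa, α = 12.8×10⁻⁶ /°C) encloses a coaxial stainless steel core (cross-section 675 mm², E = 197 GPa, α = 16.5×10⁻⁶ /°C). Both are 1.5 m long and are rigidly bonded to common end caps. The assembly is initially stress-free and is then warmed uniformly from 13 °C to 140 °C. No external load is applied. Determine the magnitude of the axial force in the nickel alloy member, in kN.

Equilibrium of a rigid end plate with no external load gives equal and opposite internal forces ±P in the two members. Since α_{stainless steel} > α_{nickel alloy}, heating drives the stainless steel into compression and the nickel alloy into tension.
Setting the final lengths equal and cancelling L: (α₁ − α₂)ΔT = P/(A₁E₁) + P/(A₂E₂).
|α₁ − α₂|·ΔT = 3.7×10⁻⁶ × 127 = 0.0004699.
1/(A₁E₁) + 1/(A₂E₂) = 1/(450×200×10³) + 1/(675×197×10³) = 1.863×10⁻⁸ N⁻¹.
P = 0.0004699 / 1.863×10⁻⁸ = 25220 N = 25.22 kN.

P ≈ 25.2 kN (tensile in the nickel alloy)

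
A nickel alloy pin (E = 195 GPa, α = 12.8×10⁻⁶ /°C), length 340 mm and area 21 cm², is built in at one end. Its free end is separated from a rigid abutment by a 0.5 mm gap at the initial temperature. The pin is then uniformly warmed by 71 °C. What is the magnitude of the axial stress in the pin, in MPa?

If the wall were absent the pin would grow by αΔT L = 12.8×10⁻⁶ × 71 × 340 = 0.309 mm.
This is smaller than the 0.5 mm clearance, so the pin expands freely without reaching the stop — the stress is zero.

σ ≈ 0 MPa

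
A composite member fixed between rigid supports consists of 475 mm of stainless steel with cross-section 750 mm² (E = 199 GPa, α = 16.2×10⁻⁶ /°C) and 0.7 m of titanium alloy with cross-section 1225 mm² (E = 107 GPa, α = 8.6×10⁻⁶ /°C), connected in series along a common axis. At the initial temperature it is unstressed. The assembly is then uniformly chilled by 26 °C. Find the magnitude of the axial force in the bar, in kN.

Free thermal contraction of the whole bar: Σ αᵢΔT Lᵢ = 16.2×10⁻⁶×26×475 + 8.6×10⁻⁶×26×700 = 0.3566 mm.
The walls prevent any net length change, so an axial force P (same in every segment) develops. Compatibility: P · Σ Lᵢ/(AᵢEᵢ) = δ_free.
The series flexibility is Σ Lᵢ/(AᵢEᵢ) = 475/(750×199×10³) + 700/(1225×107×10³) = 8.523×10⁻⁶ mm/N.
Hence P = δ_free / Σ(L/AE) = 0.3566/8.523×10⁻⁶ = 41.84 kN (tensile).

P ≈ 41.8 kN (tensile)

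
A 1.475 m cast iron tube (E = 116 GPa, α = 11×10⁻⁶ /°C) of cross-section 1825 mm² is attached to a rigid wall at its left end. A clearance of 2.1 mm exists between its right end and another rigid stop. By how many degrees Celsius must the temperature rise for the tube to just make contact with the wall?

ΔT ≈ 129 °C

The gap closes when αΔT L = 2.1 mm, since the tube is still unstressed at that instant.
ΔT = 2.1 / (11×10⁻⁶ × 1475) = 129.4 °C.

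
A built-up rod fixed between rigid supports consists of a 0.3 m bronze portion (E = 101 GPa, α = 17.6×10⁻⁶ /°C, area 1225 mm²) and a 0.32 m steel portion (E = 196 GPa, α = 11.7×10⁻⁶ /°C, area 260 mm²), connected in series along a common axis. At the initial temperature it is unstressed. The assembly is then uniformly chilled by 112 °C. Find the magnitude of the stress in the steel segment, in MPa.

σ ≈ 447 MPa (tensile)

If the supports were absent, the total length change would be Σ αᵢΔT Lᵢ = 17.6×10⁻⁶×112×300 + 11.7×10⁻⁶×112×320 = 1.011 mm.
The rigid supports impose zero overall length change; the single axial force P common to all segments must satisfy P Σ Lᵢ/(AᵢEᵢ) = δ_free.
Σ Lᵢ/(AᵢEᵢ) = 300/(1225×101×10³) + 320/(260×196×10³) = 8.704×10⁻⁶ mm/N.
Hence P = δ_free / Σ(L/AE) = 1.011/8.704×10⁻⁶ = 116.1 kN (tensile).
σ_{steel} = P / A = 116100 / 260 = 446.6 MPa.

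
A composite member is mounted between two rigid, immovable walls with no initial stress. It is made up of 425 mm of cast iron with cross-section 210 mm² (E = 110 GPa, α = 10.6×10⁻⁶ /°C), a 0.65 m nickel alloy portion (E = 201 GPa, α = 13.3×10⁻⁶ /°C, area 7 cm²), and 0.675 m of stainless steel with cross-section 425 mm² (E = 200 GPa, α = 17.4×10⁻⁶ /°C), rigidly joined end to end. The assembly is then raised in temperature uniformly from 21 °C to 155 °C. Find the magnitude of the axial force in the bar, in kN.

P ≈ 108 kN (compressive)

If the supports were absent, the total length change would be Σ αᵢΔT Lᵢ = 10.6×10⁻⁶×134×425 + 13.3×10⁻⁶×134×650 + 17.4×10⁻⁶×134×675 = 3.336 mm.
The walls prevent any net length change, so an axial force P (same in every segment) develops. Compatibility: P · Σ Lᵢ/(AᵢEᵢ) = δ_free.
The series flexibility is Σ Lᵢ/(AᵢEᵢ) = 425/(210×110×10³) + 650/(700×201×10³) + 675/(425×200×10³) = 3.096×10⁻⁵ mm/N.
Hence P = δ_free / Σ(L/AE) = 3.336/3.096×10⁻⁵ = 107.8 kN (compressive).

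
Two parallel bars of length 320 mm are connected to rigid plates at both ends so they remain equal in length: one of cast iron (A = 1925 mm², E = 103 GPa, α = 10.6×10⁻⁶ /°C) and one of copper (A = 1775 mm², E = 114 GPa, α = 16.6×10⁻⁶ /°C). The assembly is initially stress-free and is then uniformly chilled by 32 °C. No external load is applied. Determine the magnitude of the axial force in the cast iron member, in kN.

P ≈ 19.2 kN (compressive in the cast iron)

The copper has the larger α, so on cooling it would change length more than the cast iron if both were free. The rigid plates force a common final length, so the copper is put into tension and the cast iron into compression, with equal and opposite forces P (no external load).
Compatibility of the two members (thermal + elastic change equal): (α₁ − α₂)ΔT = P·[1/(A₁E₁) + 1/(A₂E₂)].
|α₁ − α₂|·ΔT = 6×10⁻⁶ × 32 = 0.000192.
1/(A₁E₁) + 1/(A₂E₂) = 1/(1925×103×10³) + 1/(1775×114×10³) = 9.985×10⁻⁹ N⁻¹.
P = 0.000192 / 9.985×10⁻⁹ = 19230 N = 19.23 kN.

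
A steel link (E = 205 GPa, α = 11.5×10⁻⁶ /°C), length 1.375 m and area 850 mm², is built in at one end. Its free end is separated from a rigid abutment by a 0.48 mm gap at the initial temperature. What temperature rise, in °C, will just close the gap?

ΔT ≈ 30.4 °C

Contact occurs when the free expansion equals the gap: αΔT L = 0.48 mm.
ΔT = 0.48 / (11.5×10⁻⁶ × 1375) = 30.36 °C.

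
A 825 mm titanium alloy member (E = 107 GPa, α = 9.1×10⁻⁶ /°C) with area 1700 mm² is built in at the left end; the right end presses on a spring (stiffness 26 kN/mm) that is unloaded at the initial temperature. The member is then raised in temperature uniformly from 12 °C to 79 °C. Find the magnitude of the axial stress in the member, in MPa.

The unrestrained thermal change is αΔT L = 9.1×10⁻⁶ × 67 × 825 = 0.503 mm.
With a force P in the spring, the elastic change of the member is PL/(AE) and that of the spring is P/k; compatibility requires their sum to equal δ_free.
P [ L/(AE) + 1/k ] = δ_free → P [ 825/(1700×107×10³) + 1/(26×10³) ] = 0.503.
P = 0.503 / 4.3×10⁻⁵ = 11700 N.
σ = P/A = 11700/1700 = 6.881 MPa.

σ ≈ 6.88 MPa (compressive)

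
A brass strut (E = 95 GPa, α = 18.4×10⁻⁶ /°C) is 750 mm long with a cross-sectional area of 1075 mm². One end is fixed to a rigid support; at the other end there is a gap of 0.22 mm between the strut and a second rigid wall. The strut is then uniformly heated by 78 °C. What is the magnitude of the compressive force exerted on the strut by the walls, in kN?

P ≈ 117 kN

Free thermal elongation = αΔT L = 18.4×10⁻⁶ × 78 × 750 = 1.076 mm.
After closing the 0.22 mm clearance, 1.076 − 0.22 = 0.8564 mm of expansion remains to be suppressed by the wall.
That suppressed elongation corresponds to σ = E·Δ/L = 95×10³ × 0.8564/750 = 108.5 MPa.
P = σA = 108.5 × 1075 = 116.6 kN.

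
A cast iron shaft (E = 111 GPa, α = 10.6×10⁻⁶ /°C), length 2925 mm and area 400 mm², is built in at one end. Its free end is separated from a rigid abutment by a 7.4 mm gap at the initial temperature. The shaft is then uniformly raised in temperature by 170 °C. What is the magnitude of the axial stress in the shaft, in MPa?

σ ≈ 0 MPa

If the wall were absent the shaft would grow by αΔT L = 10.6×10⁻⁶ × 170 × 2925 = 5.271 mm.
Since δ_free = 5.27 mm is less than the 7.4 mm gap, the shaft never touches the wall. No axial force develops.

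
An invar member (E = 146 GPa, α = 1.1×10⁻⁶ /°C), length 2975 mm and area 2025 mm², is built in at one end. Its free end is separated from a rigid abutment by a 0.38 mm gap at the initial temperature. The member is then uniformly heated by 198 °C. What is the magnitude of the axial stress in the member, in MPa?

σ ≈ 13.2 MPa (compressive)

Unrestrained expansion: δ_free = αΔT L = 1.1×10⁻⁶ × 198 × 2975 = 0.648 mm.
After closing the 0.38 mm clearance, 0.648 − 0.38 = 0.268 mm of expansion remains to be suppressed by the wall.
That suppressed elongation corresponds to σ = E·Δ/L = 146×10³ × 0.268/2975 = 13.15 MPa.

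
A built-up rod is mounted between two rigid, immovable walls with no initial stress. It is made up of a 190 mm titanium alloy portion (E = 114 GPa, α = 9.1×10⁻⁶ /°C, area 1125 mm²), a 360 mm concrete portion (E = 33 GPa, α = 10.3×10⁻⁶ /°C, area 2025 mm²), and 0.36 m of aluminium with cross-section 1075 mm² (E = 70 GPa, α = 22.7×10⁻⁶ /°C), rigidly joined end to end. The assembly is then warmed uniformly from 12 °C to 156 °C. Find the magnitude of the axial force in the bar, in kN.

P ≈ 168 kN (compressive)

With the walls removed the bar would change length by δ_free = Σ αᵢΔT Lᵢ = 9.1×10⁻⁶×144×190 + 10.3×10⁻⁶×144×360 + 22.7×10⁻⁶×144×360 = 1.96 mm.
The rigid supports impose zero overall length change; the single axial force P common to all segments must satisfy P Σ Lᵢ/(AᵢEᵢ) = δ_free.
Σ Lᵢ/(AᵢEᵢ) = 190/(1125×114×10³) + 360/(2025×33×10³) + 360/(1075×70×10³) = 1.165×10⁻⁵ mm/N.
P = 1.96 / 1.165×10⁻⁵ = 168200 N = 168.2 kN, compressive.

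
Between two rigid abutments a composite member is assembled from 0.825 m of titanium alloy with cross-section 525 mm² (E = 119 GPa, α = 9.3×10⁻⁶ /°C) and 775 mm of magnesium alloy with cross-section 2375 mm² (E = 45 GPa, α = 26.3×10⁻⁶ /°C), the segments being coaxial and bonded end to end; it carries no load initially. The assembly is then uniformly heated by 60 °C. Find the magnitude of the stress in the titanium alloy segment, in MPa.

With the walls removed the bar would change length by δ_free = Σ αᵢΔT Lᵢ = 9.3×10⁻⁶×60×825 + 26.3×10⁻⁶×60×775 = 1.683 mm.
The walls prevent any net length change, so an axial force P (same in every segment) develops. Compatibility: P · Σ Lᵢ/(AᵢEᵢ) = δ_free.
Σ Lᵢ/(AᵢEᵢ) = 825/(525×119×10³) + 775/(2375×45×10³) = 2.046×10⁻⁵ mm/N.
P = 1.683 / 2.046×10⁻⁵ = 82290 N = 82.29 kN, compressive.
σ_{titanium alloy} = P / A = 82290 / 525 = 156.7 MPa.

σ ≈ 157 MPa (compressive)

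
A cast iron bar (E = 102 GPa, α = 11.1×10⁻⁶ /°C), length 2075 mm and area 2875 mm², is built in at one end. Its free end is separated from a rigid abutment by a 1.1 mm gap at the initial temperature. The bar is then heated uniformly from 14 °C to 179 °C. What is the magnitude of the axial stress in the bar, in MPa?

Unrestrained expansion: δ_free = αΔT L = 11.1×10⁻⁶ × 165 × 2075 = 3.8 mm.
The gap closes (δ_free > 1.1 mm) and the wall then resists a further 3.8 − 1.1 = 2.7 mm of expansion.
So σ = E(δ_free − g)/L = 102×10³ × 2.7/2075 = 132.7 MPa.

σ ≈ 133 MPa (compressive)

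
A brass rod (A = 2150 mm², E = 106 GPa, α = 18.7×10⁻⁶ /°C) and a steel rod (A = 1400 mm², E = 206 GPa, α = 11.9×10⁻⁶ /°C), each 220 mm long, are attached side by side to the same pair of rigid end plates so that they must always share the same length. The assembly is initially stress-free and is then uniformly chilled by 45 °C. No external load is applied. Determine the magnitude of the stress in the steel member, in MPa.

σ ≈ 27.8 MPa (compressive)

The brass has the larger α, so on cooling it would change length more than the steel if both were free. The rigid plates force a common final length, so the brass is put into tension and the steel into compression, with equal and opposite forces P (no external load).
Equating the net (thermal + elastic) strains gives |α₁ − α₂|·ΔT = P·[1/(A₁E₁) + 1/(A₂E₂)].
|α₁ − α₂|·ΔT = 6.8×10⁻⁶ × 45 = 0.000306.
1/(A₁E₁) + 1/(A₂E₂) = 1/(2150×106×10³) + 1/(1400×206×10³) = 7.855×10⁻⁹ N⁻¹.
So P = 0.000306 / 7.855×10⁻⁹ = 38.95 kN.
σ_{steel} = P/A₂ = 38950/1400 = 27.82 MPa, compressive.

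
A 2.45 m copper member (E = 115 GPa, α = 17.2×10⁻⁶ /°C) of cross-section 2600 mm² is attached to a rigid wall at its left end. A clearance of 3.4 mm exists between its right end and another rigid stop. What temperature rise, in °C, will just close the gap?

Contact occurs when the free expansion equals the gap: αΔT L = 3.4 mm.
ΔT = 3.4 / (17.2×10⁻⁶ × 2450) = 80.68 °C.

ΔT ≈ 80.7 °C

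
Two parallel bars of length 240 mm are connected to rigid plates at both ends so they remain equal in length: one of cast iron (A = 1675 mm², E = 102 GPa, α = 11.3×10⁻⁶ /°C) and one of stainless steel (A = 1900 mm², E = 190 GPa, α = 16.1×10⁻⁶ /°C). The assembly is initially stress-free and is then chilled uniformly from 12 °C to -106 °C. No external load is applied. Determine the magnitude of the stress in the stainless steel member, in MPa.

Both members must finish at the same length. With the larger α, the stainless steel tends to over-contract; the plates restrain it, putting the stainless steel in tension and the cast iron in compression. With no external load the two internal forces are equal and opposite, magnitude P.
Setting the final lengths equal and cancelling L: (α₁ − α₂)ΔT = P/(A₁E₁) + P/(A₂E₂).
|α₁ − α₂|·ΔT = 4.8×10⁻⁶ × 118 = 0.0005664.
1/(A₁E₁) + 1/(A₂E₂) = 1/(1675×102×10³) + 1/(1900×190×10³) = 8.623×10⁻⁹ N⁻¹.
P = 0.0005664 / 8.623×10⁻⁹ = 65680 N = 65.68 kN.
σ_{stainless steel} = P/A₂ = 65680/1900 = 34.57 MPa, tensile.

σ ≈ 34.6 MPa (tensile)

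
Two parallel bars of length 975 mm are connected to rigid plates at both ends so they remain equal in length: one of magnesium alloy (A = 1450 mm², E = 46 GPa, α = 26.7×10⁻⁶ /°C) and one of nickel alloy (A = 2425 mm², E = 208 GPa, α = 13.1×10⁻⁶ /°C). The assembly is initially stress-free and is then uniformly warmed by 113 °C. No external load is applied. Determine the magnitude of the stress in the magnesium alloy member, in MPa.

σ ≈ 62.4 MPa (compressive)

Both members must finish at the same length. With the larger α, the magnesium alloy tends to over-expand; the plates restrain it, putting the magnesium alloy in compression and the nickel alloy in tension. With no external load the two internal forces are equal and opposite, magnitude P.
Equating the net (thermal + elastic) strains gives |α₁ − α₂|·ΔT = P·[1/(A₁E₁) + 1/(A₂E₂)].
|α₁ − α₂|·ΔT = 13.6×10⁻⁶ × 113 = 0.001537.
1/(A₁E₁) + 1/(A₂E₂) = 1/(1450×46×10³) + 1/(2425×208×10³) = 1.698×10⁻⁸ N⁻¹.
So P = 0.001537 / 1.698×10⁻⁸ = 90.53 kN.
σ_{magnesium alloy} = P/A₁ = 90530/1450 = 62.44 MPa, compressive.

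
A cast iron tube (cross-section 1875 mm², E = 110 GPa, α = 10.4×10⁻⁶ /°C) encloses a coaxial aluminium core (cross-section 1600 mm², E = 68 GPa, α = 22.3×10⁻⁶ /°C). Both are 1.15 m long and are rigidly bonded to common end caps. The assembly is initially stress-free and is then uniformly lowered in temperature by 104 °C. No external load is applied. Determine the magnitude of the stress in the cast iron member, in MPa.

Both members must finish at the same length. With the larger α, the aluminium tends to over-contract; the plates restrain it, putting the aluminium in tension and the cast iron in compression. With no external load the two internal forces are equal and opposite, magnitude P.
Setting the final lengths equal and cancelling L: (α₁ − α₂)ΔT = P/(A₁E₁) + P/(A₂E₂).
|α₁ − α₂|·ΔT = 11.9×10⁻⁶ × 104 = 0.001238.
1/(A₁E₁) + 1/(A₂E₂) = 1/(1875×110×10³) + 1/(1600×68×10³) = 1.404×10⁻⁸ N⁻¹.
P = 0.001238 / 1.404×10⁻⁸ = 88150 N = 88.15 kN.
σ_{cast iron} = P/A₁ = 88150/1875 = 47.01 MPa, compressive.

σ ≈ 47 MPa (compressive)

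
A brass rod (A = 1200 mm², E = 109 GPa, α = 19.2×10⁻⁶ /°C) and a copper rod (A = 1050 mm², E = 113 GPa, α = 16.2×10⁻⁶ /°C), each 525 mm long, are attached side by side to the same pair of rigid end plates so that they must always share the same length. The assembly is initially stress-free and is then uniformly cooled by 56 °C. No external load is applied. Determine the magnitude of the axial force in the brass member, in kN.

Equilibrium of a rigid end plate with no external load gives equal and opposite internal forces ±P in the two members. Since α_{brass} > α_{copper}, cooling drives the brass into tension and the copper into compression.
Setting the final lengths equal and cancelling L: (α₁ − α₂)ΔT = P/(A₁E₁) + P/(A₂E₂).
|α₁ − α₂|·ΔT = 3×10⁻⁶ × 56 = 0.000168.
1/(A₁E₁) + 1/(A₂E₂) = 1/(1200×109×10³) + 1/(1050×113×10³) = 1.607×10⁻⁸ N⁻¹.
P = 0.000168 / 1.607×10⁻⁸ = 10450 N = 10.45 kN.

P ≈ 10.5 kN (tensile in the brass)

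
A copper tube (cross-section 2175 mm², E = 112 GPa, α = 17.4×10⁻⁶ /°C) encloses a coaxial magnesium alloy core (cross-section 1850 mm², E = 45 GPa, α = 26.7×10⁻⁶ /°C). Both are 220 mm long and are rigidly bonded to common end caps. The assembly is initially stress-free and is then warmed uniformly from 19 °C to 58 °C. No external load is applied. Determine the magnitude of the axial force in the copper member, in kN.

Both members must finish at the same length. With the larger α, the magnesium alloy tends to over-expand; the plates restrain it, putting the magnesium alloy in compression and the copper in tension. With no external load the two internal forces are equal and opposite, magnitude P.
Equating the net (thermal + elastic) strains gives |α₁ − α₂|·ΔT = P·[1/(A₁E₁) + 1/(A₂E₂)].
|α₁ − α₂|·ΔT = 9.3×10⁻⁶ × 39 = 0.0003627.
1/(A₁E₁) + 1/(A₂E₂) = 1/(2175×112×10³) + 1/(1850×45×10³) = 1.612×10⁻⁸ N⁻¹.
So P = 0.0003627 / 1.612×10⁻⁸ = 22.5 kN.

P ≈ 22.5 kN (tensile in the copper)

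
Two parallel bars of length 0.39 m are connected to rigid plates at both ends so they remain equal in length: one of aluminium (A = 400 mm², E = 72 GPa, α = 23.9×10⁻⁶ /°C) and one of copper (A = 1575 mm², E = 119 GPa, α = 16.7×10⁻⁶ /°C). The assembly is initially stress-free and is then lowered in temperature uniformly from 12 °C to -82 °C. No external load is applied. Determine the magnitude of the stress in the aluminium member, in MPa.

Both members must finish at the same length. With the larger α, the aluminium tends to over-contract; the plates restrain it, putting the aluminium in tension and the copper in compression. With no external load the two internal forces are equal and opposite, magnitude P.
Compatibility of the two members (thermal + elastic change equal): (α₁ − α₂)ΔT = P·[1/(A₁E₁) + 1/(A₂E₂)].
|α₁ − α₂|·ΔT = 7.2×10⁻⁶ × 94 = 0.0006768.
1/(A₁E₁) + 1/(A₂E₂) = 1/(400×72×10³) + 1/(1575×119×10³) = 4.006×10⁻⁸ N⁻¹.
So P = 0.0006768 / 4.006×10⁻⁸ = 16.9 kN.
σ_{aluminium} = P/A₁ = 16900/400 = 42.24 MPa, tensile.

σ ≈ 42.2 MPa (tensile)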